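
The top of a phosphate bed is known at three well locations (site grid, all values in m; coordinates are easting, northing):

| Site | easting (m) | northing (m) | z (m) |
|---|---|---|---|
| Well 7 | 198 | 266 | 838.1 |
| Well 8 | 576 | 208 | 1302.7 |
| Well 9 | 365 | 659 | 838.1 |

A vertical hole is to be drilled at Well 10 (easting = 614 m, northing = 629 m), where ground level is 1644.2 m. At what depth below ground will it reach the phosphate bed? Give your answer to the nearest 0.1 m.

504.1 m

Let the plane be z = a·easting + b·northing + c.
Well 8−Well 7: 378a − 58b = 464.6;  Well 9−Well 7: 167a + 393b = 0.
Solving gives a = 1.15387, b = −0.49032.
Then c = 838.1 − a·198 − b·266 = 740.06.
At (614, 629): z_contact = 708.47 − 308.41 + 740.06 = 1140.12 m.
Depth below ground = 1644.2 − 1140.12 = 504.1 m.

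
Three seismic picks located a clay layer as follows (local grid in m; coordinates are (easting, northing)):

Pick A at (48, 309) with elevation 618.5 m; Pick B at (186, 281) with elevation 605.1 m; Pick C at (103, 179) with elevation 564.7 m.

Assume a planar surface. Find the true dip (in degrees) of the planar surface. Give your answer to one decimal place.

Let the plane be z = a·E + b·N + c.
Pick B−Pick A: 138a − 28b = −13.4;  Pick C−Pick A: 55a − 130b = −53.8.
Solving gives a = −0.01437, b = 0.40777.
Gradient magnitude |∇z| = √(a² + b²) = √(0.00021 + 0.16627) = 0.40802.
True dip = arctan(0.40802) = 22.2°, dipping toward S (azimuth ≈ 178°).

22.2°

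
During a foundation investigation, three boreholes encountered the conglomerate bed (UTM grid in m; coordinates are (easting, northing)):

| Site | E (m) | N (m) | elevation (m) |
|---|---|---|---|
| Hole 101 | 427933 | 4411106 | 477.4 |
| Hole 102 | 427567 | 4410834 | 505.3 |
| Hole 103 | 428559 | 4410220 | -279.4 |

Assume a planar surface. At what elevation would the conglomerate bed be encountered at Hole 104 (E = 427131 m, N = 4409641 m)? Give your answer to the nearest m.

Let the plane be z = a·E + b·N + c.
Hole 102−Hole 101: −366a − 272b = 27.9;  Hole 103−Hole 101: 626a − 886b = −756.8.
Solving gives a = −0.46622168, b = 0.52476888.
Then c = 477.4 − a·427933 − b·4411106 = −2114822.11.
At (427131, 4409641): z = −199137.7 + 2314042.4 − 2114822.11 = 82.5 m.

83 m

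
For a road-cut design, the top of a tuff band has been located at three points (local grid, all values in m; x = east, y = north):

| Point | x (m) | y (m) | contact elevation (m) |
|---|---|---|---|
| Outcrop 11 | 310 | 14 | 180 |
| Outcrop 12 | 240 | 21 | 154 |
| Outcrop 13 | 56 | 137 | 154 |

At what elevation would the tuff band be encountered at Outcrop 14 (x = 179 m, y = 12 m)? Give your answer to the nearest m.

Two edge vectors: Outcrop 11→Outcrop 12 = (-70, 7, -26), Outcrop 11→Outcrop 13 = (-254, 123, -26).
Normal n = (Outcrop 11→Outcrop 12) × (Outcrop 11→Outcrop 13) = (3016, 4784, -6832).
So ∂z/∂x = −n_x/n_z = 0.44145 and ∂z/∂y = −n_y/n_z = 0.70023.
Intercept c from Outcrop 11: 180 − 136.85 − 9.80 = 33.35.
At (179, 12): z = 79.0 + 8.4 + 33.35 = 120.8 m.

121 m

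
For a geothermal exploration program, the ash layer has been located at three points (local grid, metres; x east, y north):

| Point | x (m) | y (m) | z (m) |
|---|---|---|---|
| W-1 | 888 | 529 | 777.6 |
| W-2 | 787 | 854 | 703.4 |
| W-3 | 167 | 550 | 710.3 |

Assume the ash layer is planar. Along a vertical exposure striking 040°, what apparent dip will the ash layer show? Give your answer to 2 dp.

5.59°

Two edge vectors: W-1→W-2 = (-101, 325, -74.2), W-1→W-3 = (-721, 21, -67.3).
Normal n = (W-1→W-2) × (W-1→W-3) = (-20314.3, 46700.9, 232204).
So ∂z/∂x = −n_x/n_z = 0.08748 and ∂z/∂y = −n_y/n_z = −0.20112.
Unit vector along 040° is (sin 40°, cos 40°) = (0.6428, 0.7660).
Slope in that direction = a·(0.6428) + b·(0.7660) = −0.09783.
Apparent dip = arctan|0.09783| = 5.59° (true dip is 12.4°, so apparent ≤ true as expected).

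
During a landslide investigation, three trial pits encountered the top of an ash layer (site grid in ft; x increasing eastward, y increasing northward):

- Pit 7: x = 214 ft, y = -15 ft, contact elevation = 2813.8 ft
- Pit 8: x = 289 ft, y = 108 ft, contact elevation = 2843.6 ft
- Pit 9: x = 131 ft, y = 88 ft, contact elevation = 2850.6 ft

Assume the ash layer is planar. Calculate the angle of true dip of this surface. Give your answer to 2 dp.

16.85°

Let the plane be z = a·x + b·y + c.
Pit 8−Pit 7: 75a + 123b = 29.8;  Pit 9−Pit 7: −83a + 103b = 36.8.
Solving gives a = −0.08124, b = 0.29181.
Gradient magnitude |∇z| = √(a² + b²) = √(0.00660 + 0.08516) = 0.30291.
True dip = arctan(0.30291) = 16.85°, dipping toward SSE (azimuth ≈ 164°).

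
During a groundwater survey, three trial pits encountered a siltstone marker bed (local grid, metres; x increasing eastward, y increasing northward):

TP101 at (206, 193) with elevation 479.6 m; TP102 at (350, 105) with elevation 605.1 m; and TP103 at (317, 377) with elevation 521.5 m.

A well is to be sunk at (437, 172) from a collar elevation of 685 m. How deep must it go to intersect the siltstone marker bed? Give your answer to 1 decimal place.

Two edge vectors: TP101→TP102 = (144, -88, 125.5), TP101→TP103 = (111, 184, 41.9).
Normal n = (TP101→TP102) × (TP101→TP103) = (-26779.2, 7896.9, 36264).
So ∂z/∂x = −n_x/n_z = 0.73845 and ∂z/∂y = −n_y/n_z = −0.21776.
Intercept c from TP101: 479.6 − 152.12 + 42.03 = 369.51.
At (437, 172): z_contact = 322.70 − 37.45 + 369.51 = 654.76 m.
Depth below ground = 685 − 654.76 = 30.2 m.

30.2 m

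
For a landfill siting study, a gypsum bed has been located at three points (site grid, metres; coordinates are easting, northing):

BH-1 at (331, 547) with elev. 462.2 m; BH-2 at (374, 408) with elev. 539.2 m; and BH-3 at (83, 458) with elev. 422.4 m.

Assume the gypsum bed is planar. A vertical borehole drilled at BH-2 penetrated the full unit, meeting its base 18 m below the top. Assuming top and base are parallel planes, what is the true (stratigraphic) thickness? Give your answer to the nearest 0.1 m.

Two edge vectors: BH-1→BH-2 = (43, -139, 77), BH-1→BH-3 = (-248, -89, -39.8).
Normal n = (BH-1→BH-2) × (BH-1→BH-3) = (12385.2, -17384.6, -38299).
So ∂z/∂easting = −n_x/n_z = 0.32338 and ∂z/∂northing = −n_y/n_z = −0.45392.
|∇z| = √(a²+b²) = 0.55733, so dip δ = arctan(0.55733) = 29.13°.
True thickness = vertical thickness × cos δ = 18 × cos 29.13° = 15.7 m.

15.7 m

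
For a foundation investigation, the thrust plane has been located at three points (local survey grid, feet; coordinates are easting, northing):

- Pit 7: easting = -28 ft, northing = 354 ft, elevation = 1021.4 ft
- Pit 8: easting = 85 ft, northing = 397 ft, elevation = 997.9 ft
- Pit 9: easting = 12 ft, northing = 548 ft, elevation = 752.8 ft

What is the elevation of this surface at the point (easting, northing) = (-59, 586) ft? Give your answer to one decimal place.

672.9 ft

Let the plane be z = a·easting + b·northing + c.
Pit 8−Pit 7: 113a + 43b = −23.5;  Pit 9−Pit 7: 40a + 194b = −268.6.
Solving gives a = 0.34604, b = −1.45589.
Then c = 1021.4 − a·-28 − b·354 = 1546.47.
At (-59, 586): z = −20.4 − 853.1 + 1546.47 = 672.9 ft.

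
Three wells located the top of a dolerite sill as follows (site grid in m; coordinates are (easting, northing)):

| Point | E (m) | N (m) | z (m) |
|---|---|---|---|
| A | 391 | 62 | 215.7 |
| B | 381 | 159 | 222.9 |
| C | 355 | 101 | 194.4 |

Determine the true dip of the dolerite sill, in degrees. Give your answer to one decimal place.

37.7°

Two edge vectors: A→B = (-10, 97, 7.2), A→C = (-36, 39, -21.3).
Normal n = (A→B) × (A→C) = (-2346.9, -472.2, 3102).
So ∂z/∂E = −n_x/n_z = 0.75658 and ∂z/∂N = −n_y/n_z = 0.15222.
Gradient magnitude |∇z| = √(a² + b²) = √(0.57241 + 0.02317) = 0.77174.
True dip = arctan(0.77174) = 37.7°, dipping toward WSW (azimuth ≈ 259°).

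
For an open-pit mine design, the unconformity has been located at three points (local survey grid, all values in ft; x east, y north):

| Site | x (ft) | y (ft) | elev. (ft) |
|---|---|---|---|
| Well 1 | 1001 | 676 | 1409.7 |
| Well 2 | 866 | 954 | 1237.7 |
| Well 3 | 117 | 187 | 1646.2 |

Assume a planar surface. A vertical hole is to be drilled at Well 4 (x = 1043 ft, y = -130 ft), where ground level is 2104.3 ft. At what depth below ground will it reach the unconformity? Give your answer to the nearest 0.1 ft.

216.5 ft

Two edge vectors: Well 1→Well 2 = (-135, 278, -172), Well 1→Well 3 = (-884, -489, 236.5).
Normal n = (Well 1→Well 2) × (Well 1→Well 3) = (-18361, 183975.5, 311767).
So ∂z/∂x = −n_x/n_z = 0.058893 and ∂z/∂y = −n_y/n_z = −0.590106.
Intercept c from Well 1: 1409.7 − 58.95 + 398.91 = 1749.66.
At (1043, -130): z_contact = 61.43 + 76.71 + 1749.66 = 1887.80 ft.
Depth below ground = 2104.3 − 1887.80 = 216.5 ft.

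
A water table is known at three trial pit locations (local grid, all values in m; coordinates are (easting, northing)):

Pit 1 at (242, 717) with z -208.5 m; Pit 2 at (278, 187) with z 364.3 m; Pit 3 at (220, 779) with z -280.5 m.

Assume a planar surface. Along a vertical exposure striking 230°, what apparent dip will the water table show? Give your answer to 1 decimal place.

Two edge vectors: Pit 1→Pit 2 = (36, -530, 572.8), Pit 1→Pit 3 = (-22, 62, -72).
Normal n = (Pit 1→Pit 2) × (Pit 1→Pit 3) = (2646.4, -10009.6, -9428).
So ∂z/∂E = −n_x/n_z = 0.28070 and ∂z/∂N = −n_y/n_z = −1.06169.
Unit vector along 230° is (sin 230°, cos 230°) = (-0.7660, -0.6428).
Slope in that direction = a·(-0.7660) + b·(-0.6428) = 0.46741.
Apparent dip = arctan|0.46741| = 25.1° (true dip is 47.7°, so apparent ≤ true as expected).

25.1°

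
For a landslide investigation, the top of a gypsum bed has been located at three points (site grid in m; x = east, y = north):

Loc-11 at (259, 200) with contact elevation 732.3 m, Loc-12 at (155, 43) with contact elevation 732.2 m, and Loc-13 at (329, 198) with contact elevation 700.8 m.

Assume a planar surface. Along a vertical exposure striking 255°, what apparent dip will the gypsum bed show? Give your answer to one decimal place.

Two edge vectors: Loc-11→Loc-12 = (-104, -157, -0.1), Loc-11→Loc-13 = (70, -2, -31.5).
Normal n = (Loc-11→Loc-12) × (Loc-11→Loc-13) = (4945.3, -3283, 11198).
So ∂z/∂x = −n_x/n_z = −0.44162 and ∂z/∂y = −n_y/n_z = 0.29318.
Unit vector along 255° is (sin 255°, cos 255°) = (-0.9659, -0.2588).
Slope in that direction = a·(-0.9659) + b·(-0.2588) = 0.35070.
Apparent dip = arctan|0.35070| = 19.3° (true dip is 27.9°, so apparent ≤ true as expected).

19.3°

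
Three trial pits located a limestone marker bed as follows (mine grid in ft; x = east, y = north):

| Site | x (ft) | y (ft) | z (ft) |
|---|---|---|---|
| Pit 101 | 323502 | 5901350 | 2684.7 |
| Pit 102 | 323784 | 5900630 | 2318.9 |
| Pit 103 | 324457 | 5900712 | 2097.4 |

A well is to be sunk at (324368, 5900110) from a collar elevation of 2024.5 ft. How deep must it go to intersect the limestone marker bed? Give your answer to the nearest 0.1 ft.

111.7 ft

Let the plane be z = a·x + b·y + c.
Pit 102−Pit 101: 282a − 720b = −365.8;  Pit 103−Pit 101: 955a − 638b = −587.3.
Solving gives a = −0.373215622, b = 0.361879437.
Then c = 2684.7 − a·323502 − b·5901350 = −2012156.51.
At (324368, 5900110): z_contact = −121059.20 + 2135128.48 − 2012156.51 = 1912.76 ft.
Depth below ground = 2024.5 − 1912.76 = 111.7 ft.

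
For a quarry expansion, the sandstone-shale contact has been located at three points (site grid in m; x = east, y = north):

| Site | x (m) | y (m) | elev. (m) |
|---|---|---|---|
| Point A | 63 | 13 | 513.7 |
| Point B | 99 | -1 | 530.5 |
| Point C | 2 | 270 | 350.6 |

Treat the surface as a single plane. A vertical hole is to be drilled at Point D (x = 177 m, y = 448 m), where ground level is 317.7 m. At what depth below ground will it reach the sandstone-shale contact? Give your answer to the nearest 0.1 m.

27.4 m

Let the plane be z = a·x + b·y + c.
Point B−Point A: 36a − 14b = 16.8;  Point C−Point A: −61a + 257b = −163.1.
Solving gives a = 0.24222, b = −0.57714.
Then c = 513.7 − a·63 − b·13 = 505.94.
At (177, 448): z_contact = 42.87 − 258.56 + 505.94 = 290.26 m.
Depth below ground = 317.7 − 290.26 = 27.4 m.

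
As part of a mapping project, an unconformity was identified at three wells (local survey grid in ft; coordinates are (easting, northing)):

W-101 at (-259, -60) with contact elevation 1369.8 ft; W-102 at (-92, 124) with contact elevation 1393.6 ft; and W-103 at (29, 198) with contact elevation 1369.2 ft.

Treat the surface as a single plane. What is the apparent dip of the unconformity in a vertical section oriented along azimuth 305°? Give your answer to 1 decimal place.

Two edge vectors: W-101→W-102 = (167, 184, 23.8), W-101→W-103 = (288, 258, -0.6).
Normal n = (W-101→W-102) × (W-101→W-103) = (-6250.8, 6954.6, -9906).
So ∂z/∂E = −n_x/n_z = −0.63101 and ∂z/∂N = −n_y/n_z = 0.70206.
Unit vector along 305° is (sin 305°, cos 305°) = (-0.8192, 0.5736).
Slope in that direction = a·(-0.8192) + b·(0.5736) = 0.91958.
Apparent dip = arctan|0.91958| = 42.6° (true dip is 43.3°, so apparent ≤ true as expected).

42.6°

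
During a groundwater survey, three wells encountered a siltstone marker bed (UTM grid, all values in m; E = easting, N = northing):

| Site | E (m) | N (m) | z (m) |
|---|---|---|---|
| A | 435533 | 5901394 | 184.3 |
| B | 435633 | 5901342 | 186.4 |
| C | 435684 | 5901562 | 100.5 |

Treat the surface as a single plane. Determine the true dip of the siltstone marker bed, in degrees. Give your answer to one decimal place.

21.2°

Two edge vectors: A→B = (100, -52, 2.1), A→C = (151, 168, -83.8).
Normal n = (A→B) × (A→C) = (4004.8, 8697.1, 24652).
So ∂z/∂E = −n_x/n_z = −0.16245 and ∂z/∂N = −n_y/n_z = −0.35279.
Gradient magnitude |∇z| = √(a² + b²) = √(0.02639 + 0.12446) = 0.38840.
True dip = arctan(0.38840) = 21.2°, dipping toward NNE (azimuth ≈ 025°).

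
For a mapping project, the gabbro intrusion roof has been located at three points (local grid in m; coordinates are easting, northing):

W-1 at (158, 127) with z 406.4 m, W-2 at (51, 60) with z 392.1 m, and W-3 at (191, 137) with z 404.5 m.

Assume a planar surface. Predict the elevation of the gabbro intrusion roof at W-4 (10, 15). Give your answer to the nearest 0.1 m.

Let the plane be z = a·easting + b·northing + c.
W-2−W-1: −107a − 67b = −14.3;  W-3−W-1: 33a + 10b = −1.9.
Solving gives a = −0.23690, b = 0.59176.
Then c = 406.4 − a·158 − b·127 = 368.68.
At (10, 15): z = −2.4 + 8.9 + 368.68 = 375.2 m.

375.2 m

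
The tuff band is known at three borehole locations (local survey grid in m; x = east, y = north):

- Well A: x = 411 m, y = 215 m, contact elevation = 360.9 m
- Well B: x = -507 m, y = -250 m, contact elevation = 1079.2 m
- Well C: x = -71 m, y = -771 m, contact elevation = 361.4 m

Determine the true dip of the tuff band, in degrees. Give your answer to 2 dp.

Two edge vectors: Well A→Well B = (-918, -465, 718.3), Well A→Well C = (-482, -986, 0.5).
Normal n = (Well A→Well B) × (Well A→Well C) = (708011.3, -345761.6, 681018).
So ∂z/∂x = −n_x/n_z = −1.03964 and ∂z/∂y = −n_y/n_z = 0.50771.
Gradient magnitude |∇z| = √(a² + b²) = √(1.08084 + 0.25777) = 1.15699.
True dip = arctan(1.15699) = 49.16°, dipping toward ESE (azimuth ≈ 116°).

49.16°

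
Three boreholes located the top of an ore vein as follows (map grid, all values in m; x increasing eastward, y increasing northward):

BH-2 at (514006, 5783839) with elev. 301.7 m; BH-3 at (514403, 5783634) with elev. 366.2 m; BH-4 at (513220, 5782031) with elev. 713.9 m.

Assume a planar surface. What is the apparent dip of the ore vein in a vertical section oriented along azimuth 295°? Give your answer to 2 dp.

Let the plane be z = a·x + b·y + c.
BH-3−BH-2: 397a − 205b = 64.5;  BH-4−BH-2: −786a − 1808b = 412.2.
Solving gives a = 0.03654, b = −0.24387.
Unit vector along 295° is (sin 295°, cos 295°) = (-0.9063, 0.4226).
Slope in that direction = a·(-0.9063) + b·(0.4226) = −0.13618.
Apparent dip = arctan|0.13618| = 7.75° (true dip is 13.9°, so apparent ≤ true as expected).

7.75°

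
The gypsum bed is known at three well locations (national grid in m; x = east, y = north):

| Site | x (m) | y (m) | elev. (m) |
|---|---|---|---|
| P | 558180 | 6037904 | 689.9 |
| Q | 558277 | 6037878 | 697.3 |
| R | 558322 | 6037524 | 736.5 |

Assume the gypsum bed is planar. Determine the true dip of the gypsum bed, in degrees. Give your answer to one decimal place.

Two edge vectors: P→Q = (97, -26, 7.4), P→R = (142, -380, 46.6).
Normal n = (P→Q) × (P→R) = (1600.4, -3469.4, -33168).
So ∂z/∂x = −n_x/n_z = 0.04825 and ∂z/∂y = −n_y/n_z = −0.10460.
Gradient magnitude |∇z| = √(a² + b²) = √(0.00233 + 0.01094) = 0.11519.
True dip = arctan(0.11519) = 6.6°, dipping toward NNW (azimuth ≈ 335°).

6.6°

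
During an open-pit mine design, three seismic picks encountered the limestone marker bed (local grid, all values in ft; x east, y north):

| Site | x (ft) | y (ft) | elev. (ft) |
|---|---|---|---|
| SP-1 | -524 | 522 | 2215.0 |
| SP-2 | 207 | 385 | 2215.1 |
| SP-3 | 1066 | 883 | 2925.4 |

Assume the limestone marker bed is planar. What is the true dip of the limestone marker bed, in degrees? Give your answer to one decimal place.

47.6°

Two edge vectors: SP-1→SP-2 = (731, -137, 0.1), SP-1→SP-3 = (1590, 361, 710.4).
Normal n = (SP-1→SP-2) × (SP-1→SP-3) = (-97360.9, -519143.4, 481721).
So ∂z/∂x = −n_x/n_z = 0.20211 and ∂z/∂y = −n_y/n_z = 1.07768.
Gradient magnitude |∇z| = √(a² + b²) = √(0.04085 + 1.16140) = 1.09647.
True dip = arctan(1.09647) = 47.6°, dipping toward S (azimuth ≈ 191°).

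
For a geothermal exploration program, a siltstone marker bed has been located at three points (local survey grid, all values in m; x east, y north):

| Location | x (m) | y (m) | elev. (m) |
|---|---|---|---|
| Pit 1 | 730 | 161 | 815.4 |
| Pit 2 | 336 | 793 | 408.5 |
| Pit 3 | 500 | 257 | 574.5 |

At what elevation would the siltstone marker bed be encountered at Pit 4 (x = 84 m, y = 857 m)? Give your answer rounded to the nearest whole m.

Two edge vectors: Pit 1→Pit 2 = (-394, 632, -406.9), Pit 1→Pit 3 = (-230, 96, -240.9).
Normal n = (Pit 1→Pit 2) × (Pit 1→Pit 3) = (-113186.4, -1327.6, 107536).
So ∂z/∂x = −n_x/n_z = 1.05254 and ∂z/∂y = −n_y/n_z = 0.01235.
Intercept c from Pit 1: 815.4 − 768.36 − 1.99 = 45.06.
At (84, 857): z = 88.4 + 10.6 + 45.06 = 144.0 m.

144 m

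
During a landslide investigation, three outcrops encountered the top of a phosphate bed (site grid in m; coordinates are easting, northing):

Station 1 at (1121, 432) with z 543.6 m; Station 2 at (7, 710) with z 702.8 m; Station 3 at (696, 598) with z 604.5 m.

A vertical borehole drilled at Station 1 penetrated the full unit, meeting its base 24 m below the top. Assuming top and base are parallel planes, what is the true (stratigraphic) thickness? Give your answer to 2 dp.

23.76 m

Let the plane be z = a·easting + b·northing + c.
Station 2−Station 1: −1114a + 278b = 159.2;  Station 3−Station 1: −425a + 166b = 60.9.
Solving gives a = −0.14223, b = 0.00273.
|∇z| = √(a²+b²) = 0.14225, so dip δ = arctan(0.14225) = 8.10°.
True thickness = vertical thickness × cos δ = 24 × cos 8.10° = 23.76 m.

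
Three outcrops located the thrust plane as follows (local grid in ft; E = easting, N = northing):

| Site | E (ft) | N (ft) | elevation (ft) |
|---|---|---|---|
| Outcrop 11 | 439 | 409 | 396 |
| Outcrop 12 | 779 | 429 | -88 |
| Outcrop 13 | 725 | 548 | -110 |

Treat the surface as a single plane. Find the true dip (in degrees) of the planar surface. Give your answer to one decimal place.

57.9°

Let the plane be z = a·E + b·N + c.
Outcrop 12−Outcrop 11: 340a + 20b = −484;  Outcrop 13−Outcrop 11: 286a + 139b = −506.
Solving gives a = −1.37593, b = −0.80924.
Gradient magnitude |∇z| = √(a² + b²) = √(1.89317 + 0.65488) = 1.59626.
True dip = arctan(1.59626) = 57.9°, dipping toward ENE (azimuth ≈ 060°).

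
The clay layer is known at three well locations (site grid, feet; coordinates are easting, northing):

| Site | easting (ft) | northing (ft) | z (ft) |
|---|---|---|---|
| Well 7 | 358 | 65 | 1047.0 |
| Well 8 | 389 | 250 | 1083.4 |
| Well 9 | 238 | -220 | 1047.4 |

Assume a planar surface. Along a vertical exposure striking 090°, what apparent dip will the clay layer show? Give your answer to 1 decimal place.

Let the plane be z = a·easting + b·northing + c.
Well 8−Well 7: 31a + 185b = 36.4;  Well 9−Well 7: −120a − 285b = 0.4.
Solving gives a = −0.78174, b = 0.32775.
Unit vector along 090° is (sin 90°, cos 90°) = (1.0000, 0.0000).
Slope in that direction = a·(1.0000) + b·(0.0000) = −0.78174.
Apparent dip = arctan|0.78174| = 38.0° (true dip is 40.3°, so apparent ≤ true as expected).

38.0°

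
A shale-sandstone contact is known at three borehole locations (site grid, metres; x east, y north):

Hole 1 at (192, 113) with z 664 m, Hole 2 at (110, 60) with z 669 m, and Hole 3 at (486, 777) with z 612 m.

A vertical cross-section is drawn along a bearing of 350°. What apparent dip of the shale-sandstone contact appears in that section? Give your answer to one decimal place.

3.9°

Two edge vectors: Hole 1→Hole 2 = (-82, -53, 5), Hole 1→Hole 3 = (294, 664, -52).
Normal n = (Hole 1→Hole 2) × (Hole 1→Hole 3) = (-564, -2794, -38866).
So ∂z/∂x = −n_x/n_z = −0.01451 and ∂z/∂y = −n_y/n_z = −0.07189.
Unit vector along 350° is (sin 350°, cos 350°) = (-0.1736, 0.9848).
Slope in that direction = a·(-0.1736) + b·(0.9848) = −0.06828.
Apparent dip = arctan|0.06828| = 3.9° (true dip is 4.2°, so apparent ≤ true as expected).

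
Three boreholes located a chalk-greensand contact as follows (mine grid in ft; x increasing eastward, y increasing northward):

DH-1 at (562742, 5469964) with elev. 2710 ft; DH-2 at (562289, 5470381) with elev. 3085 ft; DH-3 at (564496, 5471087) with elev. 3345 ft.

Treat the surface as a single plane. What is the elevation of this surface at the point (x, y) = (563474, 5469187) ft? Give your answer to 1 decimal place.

2025.4 ft

Two edge vectors: DH-1→DH-2 = (-453, 417, 375), DH-1→DH-3 = (1754, 1123, 635).
Normal n = (DH-1→DH-2) × (DH-1→DH-3) = (-156330, 945405, -1240137).
So ∂z/∂x = −n_x/n_z = −0.126058653 and ∂z/∂y = −n_y/n_z = 0.762339161.
Intercept c from DH-1: 2710 + 70938.50 − 4169967.77 = −4096319.27.
At (563474, 5469187): z = −71030.8 + 4169375.4 − 4096319.27 = 2025.4 ft.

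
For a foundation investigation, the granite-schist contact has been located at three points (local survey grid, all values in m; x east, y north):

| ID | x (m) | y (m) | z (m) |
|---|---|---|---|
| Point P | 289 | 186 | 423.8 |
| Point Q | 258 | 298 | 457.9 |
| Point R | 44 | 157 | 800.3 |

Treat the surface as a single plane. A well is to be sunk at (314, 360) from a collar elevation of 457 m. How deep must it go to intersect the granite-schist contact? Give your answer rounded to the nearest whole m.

Two edge vectors: Point P→Point Q = (-31, 112, 34.1), Point P→Point R = (-245, -29, 376.5).
Normal n = (Point P→Point Q) × (Point P→Point R) = (43156.9, 3317, 28339).
So ∂z/∂x = −n_x/n_z = −1.52288 and ∂z/∂y = −n_y/n_z = −0.11705.
Intercept c from Point P: 423.8 + 440.11 + 21.77 = 885.68.
At (314, 360): z_contact = −478.2 − 42.1 + 885.68 = 365.4 m.
Depth below ground = 457 − 365.4 = 92 m.

92 m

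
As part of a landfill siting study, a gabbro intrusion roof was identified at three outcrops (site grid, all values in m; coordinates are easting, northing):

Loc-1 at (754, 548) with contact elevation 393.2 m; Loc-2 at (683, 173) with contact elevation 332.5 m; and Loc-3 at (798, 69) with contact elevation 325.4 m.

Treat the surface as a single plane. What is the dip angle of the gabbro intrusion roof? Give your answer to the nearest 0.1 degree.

9.4°

Let the plane be z = a·easting + b·northing + c.
Loc-2−Loc-1: −71a − 375b = −60.7;  Loc-3−Loc-1: 44a − 479b = −67.8.
Solving gives a = 0.07227, b = 0.14818.
Gradient magnitude |∇z| = √(a² + b²) = √(0.00522 + 0.02196) = 0.16487.
True dip = arctan(0.16487) = 9.4°, dipping toward SSW (azimuth ≈ 206°).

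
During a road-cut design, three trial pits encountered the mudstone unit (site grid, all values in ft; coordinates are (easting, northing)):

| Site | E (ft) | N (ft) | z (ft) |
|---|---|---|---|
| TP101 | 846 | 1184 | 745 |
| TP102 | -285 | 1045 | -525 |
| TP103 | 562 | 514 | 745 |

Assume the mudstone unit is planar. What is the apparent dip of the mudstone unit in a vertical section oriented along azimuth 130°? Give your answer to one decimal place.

Let the plane be z = a·E + b·N + c.
TP102−TP101: −1131a − 139b = −1270;  TP103−TP101: −284a − 670b = 0.
Solving gives a = 1.18461, b = −0.50213.
Unit vector along 130° is (sin 130°, cos 130°) = (0.7660, -0.6428).
Slope in that direction = a·(0.7660) + b·(-0.6428) = 1.23023.
Apparent dip = arctan|1.23023| = 50.9° (true dip is 52.1°, so apparent ≤ true as expected).

50.9°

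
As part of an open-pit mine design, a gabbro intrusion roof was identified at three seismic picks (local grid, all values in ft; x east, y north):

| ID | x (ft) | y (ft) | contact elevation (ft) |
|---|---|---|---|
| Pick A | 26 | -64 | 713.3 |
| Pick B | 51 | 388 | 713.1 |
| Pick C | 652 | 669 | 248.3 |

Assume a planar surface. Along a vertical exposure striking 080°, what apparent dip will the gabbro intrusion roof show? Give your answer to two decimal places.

37.74°

Two edge vectors: Pick A→Pick B = (25, 452, -0.2), Pick A→Pick C = (626, 733, -465).
Normal n = (Pick A→Pick B) × (Pick A→Pick C) = (-210033.4, 11499.8, -264627).
So ∂z/∂x = −n_x/n_z = −0.79370 and ∂z/∂y = −n_y/n_z = 0.04346.
Unit vector along 080° is (sin 80°, cos 80°) = (0.9848, 0.1736).
Slope in that direction = a·(0.9848) + b·(0.1736) = −0.77409.
Apparent dip = arctan|0.77409| = 37.74° (true dip is 38.5°, so apparent ≤ true as expected).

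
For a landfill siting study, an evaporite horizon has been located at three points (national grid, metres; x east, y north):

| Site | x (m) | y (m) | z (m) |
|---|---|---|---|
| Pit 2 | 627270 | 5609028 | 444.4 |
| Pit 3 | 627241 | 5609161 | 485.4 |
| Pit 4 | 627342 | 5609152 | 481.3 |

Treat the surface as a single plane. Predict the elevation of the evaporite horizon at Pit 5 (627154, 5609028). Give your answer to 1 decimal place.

Let the plane be z = a·x + b·y + c.
Pit 3−Pit 2: −29a + 133b = 41;  Pit 4−Pit 2: 72a + 124b = 36.9.
Solving gives a = −0.013384452, b = 0.305352262.
Then c = 444.4 − a·627270 − b·5609028 = −1703889.32.
At (627154, 5609028): z = −8394.1 + 1712729.4 − 1703889.32 = 446.0 m.

446.0 m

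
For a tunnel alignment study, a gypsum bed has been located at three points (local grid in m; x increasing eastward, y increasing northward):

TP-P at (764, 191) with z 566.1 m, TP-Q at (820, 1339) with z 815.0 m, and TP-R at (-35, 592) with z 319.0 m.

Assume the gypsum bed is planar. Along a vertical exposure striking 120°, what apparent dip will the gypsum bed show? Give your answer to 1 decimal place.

Let the plane be z = a·x + b·y + c.
TP-Q−TP-P: 56a + 1148b = 248.9;  TP-R−TP-P: −799a + 401b = −247.1.
Solving gives a = 0.40808, b = 0.19691.
Unit vector along 120° is (sin 120°, cos 120°) = (0.8660, -0.5000).
Slope in that direction = a·(0.8660) + b·(-0.5000) = 0.25496.
Apparent dip = arctan|0.25496| = 14.3° (true dip is 24.4°, so apparent ≤ true as expected).

14.3°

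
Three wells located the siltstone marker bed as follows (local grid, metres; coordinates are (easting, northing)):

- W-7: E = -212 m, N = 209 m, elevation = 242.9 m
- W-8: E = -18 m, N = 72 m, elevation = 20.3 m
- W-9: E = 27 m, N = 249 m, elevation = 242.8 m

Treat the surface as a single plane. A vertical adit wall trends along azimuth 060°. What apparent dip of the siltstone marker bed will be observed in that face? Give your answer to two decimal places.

24.98°

Let the plane be z = a·E + b·N + c.
W-8−W-7: 194a − 137b = −222.6;  W-9−W-7: 239a + 40b = −0.1.
Solving gives a = −0.22017, b = 1.31304.
Unit vector along 060° is (sin 60°, cos 60°) = (0.8660, 0.5000).
Slope in that direction = a·(0.8660) + b·(0.5000) = 0.46584.
Apparent dip = arctan|0.46584| = 24.98° (true dip is 53.1°, so apparent ≤ true as expected).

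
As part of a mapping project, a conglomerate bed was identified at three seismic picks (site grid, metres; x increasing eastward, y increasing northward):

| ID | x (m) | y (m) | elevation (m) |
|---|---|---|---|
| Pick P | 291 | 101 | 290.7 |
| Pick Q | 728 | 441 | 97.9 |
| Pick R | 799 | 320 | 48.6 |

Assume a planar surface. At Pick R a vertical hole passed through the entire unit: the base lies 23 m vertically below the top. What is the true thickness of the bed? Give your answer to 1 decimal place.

Let the plane be z = a·x + b·y + c.
Pick Q−Pick P: 437a + 340b = −192.8;  Pick R−Pick P: 508a + 219b = −242.1.
Solving gives a = −0.52054, b = 0.10199.
|∇z| = √(a²+b²) = 0.53044, so dip δ = arctan(0.53044) = 27.94°.
True thickness = vertical thickness × cos δ = 23 × cos 27.94° = 20.3 m.

20.3 m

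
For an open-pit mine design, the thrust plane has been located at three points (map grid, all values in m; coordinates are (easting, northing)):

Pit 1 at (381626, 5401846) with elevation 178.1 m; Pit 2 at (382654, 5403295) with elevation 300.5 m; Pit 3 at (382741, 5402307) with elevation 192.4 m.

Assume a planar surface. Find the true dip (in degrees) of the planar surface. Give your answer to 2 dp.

6.34°

Let the plane be z = a·E + b·N + c.
Pit 2−Pit 1: 1028a + 1449b = 122.4;  Pit 3−Pit 1: 1115a + 461b = 14.3.
Solving gives a = −0.03127, b = 0.10666.
Gradient magnitude |∇z| = √(a² + b²) = √(0.00098 + 0.01138) = 0.11115.
True dip = arctan(0.11115) = 6.34°, dipping toward SSE (azimuth ≈ 164°).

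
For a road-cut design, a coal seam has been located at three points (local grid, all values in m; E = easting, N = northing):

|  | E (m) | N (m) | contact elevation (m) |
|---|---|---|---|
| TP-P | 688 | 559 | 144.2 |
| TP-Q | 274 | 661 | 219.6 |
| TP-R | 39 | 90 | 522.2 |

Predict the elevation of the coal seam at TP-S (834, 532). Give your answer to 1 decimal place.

113.9 m

Two edge vectors: TP-P→TP-Q = (-414, 102, 75.4), TP-P→TP-R = (-649, -469, 378).
Normal n = (TP-P→TP-Q) × (TP-P→TP-R) = (73918.6, 107557.4, 260364).
So ∂z/∂E = −n_x/n_z = −0.28390 and ∂z/∂N = −n_y/n_z = −0.41310.
Intercept c from TP-P: 144.2 + 195.33 + 230.93 = 570.45.
At (834, 532): z = −236.8 − 219.8 + 570.45 = 113.9 m.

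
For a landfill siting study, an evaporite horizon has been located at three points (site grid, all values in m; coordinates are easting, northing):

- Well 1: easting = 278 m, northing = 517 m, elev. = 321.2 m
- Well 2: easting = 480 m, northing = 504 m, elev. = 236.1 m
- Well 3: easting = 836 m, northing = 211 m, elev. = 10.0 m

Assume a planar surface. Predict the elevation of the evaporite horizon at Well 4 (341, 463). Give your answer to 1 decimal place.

280.6 m

Two edge vectors: Well 1→Well 2 = (202, -13, -85.1), Well 1→Well 3 = (558, -306, -311.2).
Normal n = (Well 1→Well 2) × (Well 1→Well 3) = (-21995, 15376.6, -54558).
So ∂z/∂easting = −n_x/n_z = −0.40315 and ∂z/∂northing = −n_y/n_z = 0.28184.
Intercept c from Well 1: 321.2 + 112.08 − 145.71 = 287.56.
At (341, 463): z = −137.5 + 130.5 + 287.56 = 280.6 m.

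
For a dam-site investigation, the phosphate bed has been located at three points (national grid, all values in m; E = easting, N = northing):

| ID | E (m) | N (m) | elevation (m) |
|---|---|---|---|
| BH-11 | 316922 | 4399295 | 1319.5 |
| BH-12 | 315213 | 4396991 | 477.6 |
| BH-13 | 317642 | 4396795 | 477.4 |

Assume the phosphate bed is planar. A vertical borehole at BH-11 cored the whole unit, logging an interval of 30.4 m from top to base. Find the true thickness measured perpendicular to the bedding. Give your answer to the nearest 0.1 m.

Two edge vectors: BH-11→BH-12 = (-1709, -2304, -841.9), BH-11→BH-13 = (720, -2500, -842.1).
Normal n = (BH-11→BH-12) × (BH-11→BH-13) = (-164551.6, -2045316.9, 5931380).
So ∂z/∂E = −n_x/n_z = 0.02774 and ∂z/∂N = −n_y/n_z = 0.34483.
|∇z| = √(a²+b²) = 0.34594, so dip δ = arctan(0.34594) = 19.08°.
True thickness = vertical thickness × cos δ = 30.4 × cos 19.08° = 28.7 m.

28.7 m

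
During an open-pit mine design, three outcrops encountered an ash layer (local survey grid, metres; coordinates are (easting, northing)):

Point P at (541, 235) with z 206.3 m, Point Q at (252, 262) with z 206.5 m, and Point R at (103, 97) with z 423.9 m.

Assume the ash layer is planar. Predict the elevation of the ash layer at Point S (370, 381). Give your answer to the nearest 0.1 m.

Two edge vectors: Point P→Point Q = (-289, 27, 0.2), Point P→Point R = (-438, -138, 217.6).
Normal n = (Point P→Point Q) × (Point P→Point R) = (5902.8, 62798.8, 51708).
So ∂z/∂E = −n_x/n_z = −0.11416 and ∂z/∂N = −n_y/n_z = −1.21449.
Intercept c from Point P: 206.3 + 61.76 + 285.40 = 553.46.
At (370, 381): z = −42.2 − 462.7 + 553.46 = 48.5 m.

48.5 m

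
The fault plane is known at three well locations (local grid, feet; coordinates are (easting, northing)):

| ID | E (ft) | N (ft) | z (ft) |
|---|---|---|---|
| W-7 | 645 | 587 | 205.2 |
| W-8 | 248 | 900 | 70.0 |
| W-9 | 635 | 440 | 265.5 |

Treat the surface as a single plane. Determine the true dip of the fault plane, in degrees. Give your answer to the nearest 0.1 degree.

Two edge vectors: W-7→W-8 = (-397, 313, -135.2), W-7→W-9 = (-10, -147, 60.3).
Normal n = (W-7→W-8) × (W-7→W-9) = (-1000.5, 25291.1, 61489).
So ∂z/∂E = −n_x/n_z = 0.01627 and ∂z/∂N = −n_y/n_z = −0.41131.
Gradient magnitude |∇z| = √(a² + b²) = √(0.00026 + 0.16918) = 0.41163.
True dip = arctan(0.41163) = 22.4°, dipping toward N (azimuth ≈ 358°).

22.4°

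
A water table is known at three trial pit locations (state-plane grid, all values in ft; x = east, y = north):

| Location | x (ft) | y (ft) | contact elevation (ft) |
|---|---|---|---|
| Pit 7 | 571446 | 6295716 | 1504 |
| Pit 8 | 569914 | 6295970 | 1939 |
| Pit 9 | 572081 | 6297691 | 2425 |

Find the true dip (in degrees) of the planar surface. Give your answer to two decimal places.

Two edge vectors: Pit 7→Pit 8 = (-1532, 254, 435), Pit 7→Pit 9 = (635, 1975, 921).
Normal n = (Pit 7→Pit 8) × (Pit 7→Pit 9) = (-625191, 1687197, -3186990).
So ∂z/∂x = −n_x/n_z = −0.19617 and ∂z/∂y = −n_y/n_z = 0.52940.
Gradient magnitude |∇z| = √(a² + b²) = √(0.03848 + 0.28027) = 0.56458.
True dip = arctan(0.56458) = 29.45°, dipping toward SSE (azimuth ≈ 160°).

29.45°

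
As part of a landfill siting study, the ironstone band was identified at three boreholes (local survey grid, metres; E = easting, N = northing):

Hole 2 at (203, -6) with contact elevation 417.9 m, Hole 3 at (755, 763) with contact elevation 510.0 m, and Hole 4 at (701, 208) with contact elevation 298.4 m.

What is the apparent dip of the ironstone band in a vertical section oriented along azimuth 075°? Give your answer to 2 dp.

16.58°

Two edge vectors: Hole 2→Hole 3 = (552, 769, 92.1), Hole 2→Hole 4 = (498, 214, -119.5).
Normal n = (Hole 2→Hole 3) × (Hole 2→Hole 4) = (-111604.9, 111829.8, -264834).
So ∂z/∂E = −n_x/n_z = −0.42141 and ∂z/∂N = −n_y/n_z = 0.42226.
Unit vector along 075° is (sin 75°, cos 75°) = (0.9659, 0.2588).
Slope in that direction = a·(0.9659) + b·(0.2588) = −0.29777.
Apparent dip = arctan|0.29777| = 16.58° (true dip is 30.8°, so apparent ≤ true as expected).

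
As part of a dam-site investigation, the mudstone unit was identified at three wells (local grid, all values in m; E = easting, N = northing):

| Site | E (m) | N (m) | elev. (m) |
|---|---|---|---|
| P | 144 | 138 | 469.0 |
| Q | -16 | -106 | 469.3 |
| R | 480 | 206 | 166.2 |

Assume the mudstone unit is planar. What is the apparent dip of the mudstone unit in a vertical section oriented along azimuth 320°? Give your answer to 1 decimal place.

Let the plane be z = a·E + b·N + c.
Q−P: −160a − 244b = 0.3;  R−P: 336a + 68b = −302.8.
Solving gives a = −1.03880, b = 0.67995.
Unit vector along 320° is (sin 320°, cos 320°) = (-0.6428, 0.7660).
Slope in that direction = a·(-0.6428) + b·(0.7660) = 1.18860.
Apparent dip = arctan|1.18860| = 49.9° (true dip is 51.2°, so apparent ≤ true as expected).

49.9°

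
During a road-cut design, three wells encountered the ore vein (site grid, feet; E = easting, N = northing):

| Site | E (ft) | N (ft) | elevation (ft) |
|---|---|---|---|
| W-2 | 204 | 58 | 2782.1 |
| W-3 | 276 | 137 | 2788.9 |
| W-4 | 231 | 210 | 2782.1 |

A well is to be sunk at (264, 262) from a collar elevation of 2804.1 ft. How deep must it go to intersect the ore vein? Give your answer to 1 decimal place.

19.2 ft

Let the plane be z = a·E + b·N + c.
W-3−W-2: 72a + 79b = 6.8;  W-4−W-2: 27a + 152b = 0.
Solving gives a = 0.11731, b = −0.02084.
Then c = 2782.1 − a·204 − b·58 = 2759.38.
At (264, 262): z_contact = 30.97 − 5.46 + 2759.38 = 2784.89 ft.
Depth below ground = 2804.1 − 2784.89 = 19.2 ft.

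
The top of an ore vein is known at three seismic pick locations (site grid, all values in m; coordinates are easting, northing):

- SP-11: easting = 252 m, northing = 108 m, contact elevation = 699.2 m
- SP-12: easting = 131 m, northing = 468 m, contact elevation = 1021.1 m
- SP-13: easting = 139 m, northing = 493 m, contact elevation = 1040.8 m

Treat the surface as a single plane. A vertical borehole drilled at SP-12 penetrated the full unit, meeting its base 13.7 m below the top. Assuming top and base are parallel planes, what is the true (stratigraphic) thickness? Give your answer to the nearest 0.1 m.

Two edge vectors: SP-11→SP-12 = (-121, 360, 321.9), SP-11→SP-13 = (-113, 385, 341.6).
Normal n = (SP-11→SP-12) × (SP-11→SP-13) = (-955.5, 4958.9, -5905).
So ∂z/∂easting = −n_x/n_z = −0.16181 and ∂z/∂northing = −n_y/n_z = 0.83978.
|∇z| = √(a²+b²) = 0.85523, so dip δ = arctan(0.85523) = 40.54°.
True thickness = vertical thickness × cos δ = 13.7 × cos 40.54° = 10.4 m.

10.4 m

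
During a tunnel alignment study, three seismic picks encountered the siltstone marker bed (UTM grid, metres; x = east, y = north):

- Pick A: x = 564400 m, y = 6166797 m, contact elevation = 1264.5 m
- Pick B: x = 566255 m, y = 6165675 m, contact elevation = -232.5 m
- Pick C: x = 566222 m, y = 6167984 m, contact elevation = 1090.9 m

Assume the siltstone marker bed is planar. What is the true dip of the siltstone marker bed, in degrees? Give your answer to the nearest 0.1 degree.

36.2°

Two edge vectors: Pick A→Pick B = (1855, -1122, -1497), Pick A→Pick C = (1822, 1187, -173.6).
Normal n = (Pick A→Pick B) × (Pick A→Pick C) = (1971718.2, -2405506, 4246169).
So ∂z/∂x = −n_x/n_z = −0.46435 and ∂z/∂y = −n_y/n_z = 0.56651.
Gradient magnitude |∇z| = √(a² + b²) = √(0.21562 + 0.32094) = 0.73250.
True dip = arctan(0.73250) = 36.2°, dipping toward SE (azimuth ≈ 141°).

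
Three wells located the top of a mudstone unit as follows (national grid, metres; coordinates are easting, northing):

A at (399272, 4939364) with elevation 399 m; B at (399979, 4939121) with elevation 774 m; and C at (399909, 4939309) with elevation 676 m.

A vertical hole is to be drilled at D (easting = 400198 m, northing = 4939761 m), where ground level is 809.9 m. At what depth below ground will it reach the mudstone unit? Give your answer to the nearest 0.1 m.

Two edge vectors: A→B = (707, -243, 375), A→C = (637, -55, 277).
Normal n = (A→B) × (A→C) = (-46686, 43036, 115906).
So ∂z/∂easting = −n_x/n_z = 0.402791918 and ∂z/∂northing = −n_y/n_z = −0.371300882.
Intercept c from A: 399 − 160823.53 + 1833990.21 = 1673565.67.
At (400198, 4939761): z_contact = 161196.52 − 1834137.61 + 1673565.67 = 624.58 m.
Depth below ground = 809.9 − 624.58 = 185.3 m.

185.3 m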